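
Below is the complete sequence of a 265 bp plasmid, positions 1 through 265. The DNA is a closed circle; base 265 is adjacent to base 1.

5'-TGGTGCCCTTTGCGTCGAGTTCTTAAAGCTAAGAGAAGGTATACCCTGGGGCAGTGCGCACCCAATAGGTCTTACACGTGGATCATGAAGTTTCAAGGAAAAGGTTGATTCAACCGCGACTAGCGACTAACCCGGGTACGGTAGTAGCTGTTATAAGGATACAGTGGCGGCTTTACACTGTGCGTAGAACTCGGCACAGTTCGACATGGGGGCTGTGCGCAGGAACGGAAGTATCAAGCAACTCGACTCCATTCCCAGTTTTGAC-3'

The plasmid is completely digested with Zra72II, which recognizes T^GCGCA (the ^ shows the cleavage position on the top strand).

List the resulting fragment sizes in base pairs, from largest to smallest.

Zra72II sites (TGCGCA) start at positions 55, 216.
Zra72II cuts after the first base of each site, so after positions 55, 216.
Circular molecule, 2 cuts → 2 fragments:
  56–216 → 161 bp
  217–265 then 1–55 → 49 + 55 = 104 bp
Sorted largest to smallest: 161, 104 bp.

161, 104 bp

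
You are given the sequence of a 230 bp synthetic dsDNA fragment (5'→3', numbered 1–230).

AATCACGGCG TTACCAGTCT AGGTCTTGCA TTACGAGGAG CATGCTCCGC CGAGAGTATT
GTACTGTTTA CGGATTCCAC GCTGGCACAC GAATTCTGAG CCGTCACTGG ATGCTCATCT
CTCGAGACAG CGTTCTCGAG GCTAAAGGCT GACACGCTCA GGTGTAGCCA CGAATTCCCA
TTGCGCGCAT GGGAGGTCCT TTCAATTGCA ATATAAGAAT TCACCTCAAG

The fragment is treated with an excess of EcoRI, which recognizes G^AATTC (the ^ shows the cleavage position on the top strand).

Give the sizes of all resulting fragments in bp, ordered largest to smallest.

91, 81, 45, 13 bp

EcoRI sites (GAATTC) start at positions 91, 172, 217.
EcoRI cuts after the first base of each site, so after positions 91, 172, 217.
Linear molecule, 3 cuts → 4 fragments:
  1–91 → 91 bp
  92–172 → 81 bp
  173–217 → 45 bp
  218–230 → 13 bp
Sorted largest to smallest: 91, 81, 45, 13 bp.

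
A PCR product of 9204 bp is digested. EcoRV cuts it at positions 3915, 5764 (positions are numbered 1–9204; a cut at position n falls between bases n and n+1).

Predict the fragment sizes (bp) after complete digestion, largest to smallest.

Linear molecule, 2 cuts → 3 fragments:
  3915 − 0 = 3915 bp
  5764 − 3915 = 1849 bp
  9204 − 5764 = 3440 bp
Sorted largest to smallest: 3915, 3440, 1849 bp.

3915, 3440, 1849 bp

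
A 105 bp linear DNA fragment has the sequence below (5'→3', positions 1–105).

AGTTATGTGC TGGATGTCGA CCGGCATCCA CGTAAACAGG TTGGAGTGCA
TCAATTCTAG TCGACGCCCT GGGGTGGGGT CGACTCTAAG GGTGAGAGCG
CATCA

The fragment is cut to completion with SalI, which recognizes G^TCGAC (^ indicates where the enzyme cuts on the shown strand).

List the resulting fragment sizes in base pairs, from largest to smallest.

SalI sites (GTCGAC) start at positions 16, 60, 79.
SalI cuts after the first base of each site, so after positions 16, 60, 79.
Linear molecule, 3 cuts → 4 fragments:
  1–16 → 16 bp
  17–60 → 44 bp
  61–79 → 19 bp
  80–105 → 26 bp
Sorted largest to smallest: 44, 26, 19, 16 bp.

44, 26, 19, 16 bp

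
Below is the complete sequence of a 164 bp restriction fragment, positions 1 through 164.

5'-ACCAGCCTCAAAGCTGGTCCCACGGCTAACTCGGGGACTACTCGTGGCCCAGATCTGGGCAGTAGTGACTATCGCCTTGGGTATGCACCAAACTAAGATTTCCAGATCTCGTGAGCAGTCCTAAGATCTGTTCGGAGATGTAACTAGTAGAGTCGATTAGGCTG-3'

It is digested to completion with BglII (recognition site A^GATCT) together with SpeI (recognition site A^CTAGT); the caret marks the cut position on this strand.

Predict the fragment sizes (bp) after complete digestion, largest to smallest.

53, 51, 21, 20, 19 bp

BglII sites (AGATCT) start at positions 51, 104, 124.
BglII cuts after the first base of each site, so after positions 51, 104, 124.
The SpeI site (ACTAGT) starts at position 143.
SpeI cuts after the first base of each site, so after position 143.
Combined cut positions: 51, 104, 124, 143.
Linear molecule, 4 cuts → 5 fragments:
  1–51 → 51 bp
  52–104 → 53 bp
  105–124 → 20 bp
  125–143 → 19 bp
  144–164 → 21 bp
Sorted largest to smallest: 53, 51, 21, 20, 19 bp.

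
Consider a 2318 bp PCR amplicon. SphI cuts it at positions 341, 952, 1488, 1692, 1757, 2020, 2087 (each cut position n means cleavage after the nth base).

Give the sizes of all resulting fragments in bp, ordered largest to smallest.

Linear molecule, 7 cuts → 8 fragments:
  341 − 0 = 341 bp
  952 − 341 = 611 bp
  1488 − 952 = 536 bp
  1692 − 1488 = 204 bp
  1757 − 1692 = 65 bp
  2020 − 1757 = 263 bp
  2087 − 2020 = 67 bp
  2318 − 2087 = 231 bp
Sorted largest to smallest: 611, 536, 341, 263, 231, 204, 67, 65 bp.

611, 536, 341, 263, 231, 204, 67, 65 bp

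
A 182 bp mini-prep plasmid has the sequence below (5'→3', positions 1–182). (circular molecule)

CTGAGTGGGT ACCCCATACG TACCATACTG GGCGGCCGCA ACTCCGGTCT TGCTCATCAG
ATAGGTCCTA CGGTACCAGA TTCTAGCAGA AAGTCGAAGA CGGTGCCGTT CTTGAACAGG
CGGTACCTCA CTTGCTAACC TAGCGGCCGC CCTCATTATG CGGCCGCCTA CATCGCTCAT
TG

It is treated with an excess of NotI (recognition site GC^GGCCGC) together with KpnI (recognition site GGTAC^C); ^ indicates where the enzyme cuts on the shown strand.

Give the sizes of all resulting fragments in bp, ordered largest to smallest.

NotI sites (GCGGCCGC) start at positions 32, 143, 160.
NotI cuts after base 2 of each site, so after positions 33, 144, 161.
KpnI sites (GGTACC) start at positions 8, 72, 122.
KpnI cuts after base 5 of each site (before the last base), so after positions 12, 76, 126.
Combined cut positions: 12, 33, 76, 126, 144, 161.
Circular molecule, 6 cuts → 6 fragments:
  13–33 → 21 bp
  34–76 → 43 bp
  77–126 → 50 bp
  127–144 → 18 bp
  145–161 → 17 bp
  162–182 then 1–12 → 21 + 12 = 33 bp
Sorted largest to smallest: 50, 43, 33, 21, 18, 17 bp.

50, 43, 33, 21, 18, 17 bp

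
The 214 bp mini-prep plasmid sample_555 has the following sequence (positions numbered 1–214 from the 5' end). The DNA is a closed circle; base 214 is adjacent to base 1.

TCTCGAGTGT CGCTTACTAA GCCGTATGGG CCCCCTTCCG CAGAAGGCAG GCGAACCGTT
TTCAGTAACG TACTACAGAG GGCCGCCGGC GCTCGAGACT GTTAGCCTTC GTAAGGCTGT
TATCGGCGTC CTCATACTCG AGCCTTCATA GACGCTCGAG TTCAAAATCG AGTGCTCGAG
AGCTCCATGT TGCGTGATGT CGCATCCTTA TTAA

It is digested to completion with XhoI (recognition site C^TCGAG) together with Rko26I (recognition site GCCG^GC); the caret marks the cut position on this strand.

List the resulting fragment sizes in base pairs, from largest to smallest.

XhoI sites (CTCGAG) start at positions 2, 92, 137, 155, 175.
XhoI cuts after the first base of each site, so after positions 2, 92, 137, 155, 175.
The Rko26I site (GCCGGC) starts at position 85.
Rko26I cuts after base 4 of each site, so after position 88.
Combined cut positions: 2, 88, 92, 137, 155, 175.
Circular molecule, 6 cuts → 6 fragments:
  3–88 → 86 bp
  89–92 → 4 bp
  93–137 → 45 bp
  138–155 → 18 bp
  156–175 → 20 bp
  176–214 then 1–2 → 39 + 2 = 41 bp
Sorted largest to smallest: 86, 45, 41, 20, 18, 4 bp.

86, 45, 41, 20, 18, 4 bp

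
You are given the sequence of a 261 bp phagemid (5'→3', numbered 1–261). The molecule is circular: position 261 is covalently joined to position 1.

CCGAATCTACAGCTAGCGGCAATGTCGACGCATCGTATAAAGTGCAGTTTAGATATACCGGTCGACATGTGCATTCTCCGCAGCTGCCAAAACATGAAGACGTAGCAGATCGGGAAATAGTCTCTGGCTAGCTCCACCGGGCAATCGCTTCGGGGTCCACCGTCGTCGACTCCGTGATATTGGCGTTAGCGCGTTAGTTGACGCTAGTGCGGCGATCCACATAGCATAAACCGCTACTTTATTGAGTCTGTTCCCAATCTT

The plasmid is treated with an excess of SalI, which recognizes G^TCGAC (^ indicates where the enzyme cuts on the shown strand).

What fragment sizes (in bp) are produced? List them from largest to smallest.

SalI sites (GTCGAC) start at positions 24, 61, 165.
SalI cuts after the first base of each site, so after positions 24, 61, 165.
Circular molecule, 3 cuts → 3 fragments:
  25–61 → 37 bp
  62–165 → 104 bp
  166–261 then 1–24 → 96 + 24 = 120 bp
Sorted largest to smallest: 120, 104, 37 bp.

120, 104, 37 bp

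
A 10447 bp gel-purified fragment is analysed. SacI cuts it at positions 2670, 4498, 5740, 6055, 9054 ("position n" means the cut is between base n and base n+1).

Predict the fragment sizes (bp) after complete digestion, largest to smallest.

Linear molecule, 5 cuts → 6 fragments:
  2670 − 0 = 2670 bp
  4498 − 2670 = 1828 bp
  5740 − 4498 = 1242 bp
  6055 − 5740 = 315 bp
  9054 − 6055 = 2999 bp
  10447 − 9054 = 1393 bp
Sorted largest to smallest: 2999, 2670, 1828, 1393, 1242, 315 bp.

2999, 2670, 1828, 1393, 1242, 315 bp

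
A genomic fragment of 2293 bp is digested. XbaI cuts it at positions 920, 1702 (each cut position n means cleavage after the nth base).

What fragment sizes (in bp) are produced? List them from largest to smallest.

Linear molecule, 2 cuts → 3 fragments:
  920 − 0 = 920 bp
  1702 − 920 = 782 bp
  2293 − 1702 = 591 bp
Sorted largest to smallest: 920, 782, 591 bp.

920, 782, 591 bp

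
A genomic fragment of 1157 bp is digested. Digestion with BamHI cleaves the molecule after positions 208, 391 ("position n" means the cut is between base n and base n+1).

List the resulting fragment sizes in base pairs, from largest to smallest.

Linear molecule, 2 cuts → 3 fragments:
  208 − 0 = 208 bp
  391 − 208 = 183 bp
  1157 − 391 = 766 bp
Sorted largest to smallest: 766, 208, 183 bp.

766, 208, 183 bp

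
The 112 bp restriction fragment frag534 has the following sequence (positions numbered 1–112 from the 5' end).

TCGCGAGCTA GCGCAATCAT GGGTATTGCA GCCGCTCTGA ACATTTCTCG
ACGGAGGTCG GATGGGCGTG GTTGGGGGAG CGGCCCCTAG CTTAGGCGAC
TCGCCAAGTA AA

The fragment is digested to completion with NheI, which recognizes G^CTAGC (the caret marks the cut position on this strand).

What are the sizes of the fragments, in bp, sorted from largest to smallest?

105, 7 bp

The NheI site (GCTAGC) starts at position 7.
NheI cuts after the first base of each site, so after position 7.
Linear molecule, 1 cut → 2 fragments:
  1–7 → 7 bp
  8–112 → 105 bp
Sorted largest to smallest: 105, 7 bp.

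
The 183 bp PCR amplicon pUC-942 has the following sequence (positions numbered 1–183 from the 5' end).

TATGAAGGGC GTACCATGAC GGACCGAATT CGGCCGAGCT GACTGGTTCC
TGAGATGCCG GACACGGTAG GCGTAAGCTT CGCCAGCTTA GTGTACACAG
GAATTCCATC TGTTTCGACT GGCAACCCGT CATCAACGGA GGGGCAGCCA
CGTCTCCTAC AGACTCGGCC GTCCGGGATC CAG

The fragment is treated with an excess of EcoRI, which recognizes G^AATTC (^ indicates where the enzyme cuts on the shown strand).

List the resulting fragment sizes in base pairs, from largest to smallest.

82, 75, 26 bp

EcoRI sites (GAATTC) start at positions 26, 101.
EcoRI cuts after the first base of each site, so after positions 26, 101.
Linear molecule, 2 cuts → 3 fragments:
  1–26 → 26 bp
  27–101 → 75 bp
  102–183 → 82 bp
Sorted largest to smallest: 82, 75, 26 bp.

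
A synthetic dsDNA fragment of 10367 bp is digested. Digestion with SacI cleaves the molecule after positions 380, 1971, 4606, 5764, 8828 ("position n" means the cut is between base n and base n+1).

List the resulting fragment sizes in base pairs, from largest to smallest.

3064, 2635, 1591, 1539, 1158, 380 bp

Linear molecule, 5 cuts → 6 fragments:
  380 − 0 = 380 bp
  1971 − 380 = 1591 bp
  4606 − 1971 = 2635 bp
  5764 − 4606 = 1158 bp
  8828 − 5764 = 3064 bp
  10367 − 8828 = 1539 bp
Sorted largest to smallest: 3064, 2635, 1591, 1539, 1158, 380 bp.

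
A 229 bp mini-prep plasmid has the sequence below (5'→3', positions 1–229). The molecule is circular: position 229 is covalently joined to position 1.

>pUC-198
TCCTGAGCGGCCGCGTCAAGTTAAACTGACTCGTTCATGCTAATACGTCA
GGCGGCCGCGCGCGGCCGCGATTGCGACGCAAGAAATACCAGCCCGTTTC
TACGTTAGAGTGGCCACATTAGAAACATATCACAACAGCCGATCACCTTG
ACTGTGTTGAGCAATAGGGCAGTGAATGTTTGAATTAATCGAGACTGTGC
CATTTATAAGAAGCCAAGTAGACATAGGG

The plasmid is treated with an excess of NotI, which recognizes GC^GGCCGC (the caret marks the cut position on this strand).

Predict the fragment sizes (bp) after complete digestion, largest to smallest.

174, 45, 10 bp

NotI sites (GCGGCCGC) start at positions 7, 52, 62.
NotI cuts after base 2 of each site, so after positions 8, 53, 63.
Circular molecule, 3 cuts → 3 fragments:
  9–53 → 45 bp
  54–63 → 10 bp
  64–229 then 1–8 → 166 + 8 = 174 bp
Sorted largest to smallest: 174, 45, 10 bp.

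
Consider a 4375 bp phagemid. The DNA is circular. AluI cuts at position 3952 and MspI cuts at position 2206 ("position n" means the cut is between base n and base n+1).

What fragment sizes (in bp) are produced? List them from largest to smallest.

Combined cut positions (sorted): 2206, 3952.
Circular molecule, 2 cuts → 2 fragments:
  3952 − 2206 = 1746 bp
  wrap: 4375 − 3952 + 2206 = 2629 bp
Sorted largest to smallest: 2629, 1746 bp.

2629, 1746 bp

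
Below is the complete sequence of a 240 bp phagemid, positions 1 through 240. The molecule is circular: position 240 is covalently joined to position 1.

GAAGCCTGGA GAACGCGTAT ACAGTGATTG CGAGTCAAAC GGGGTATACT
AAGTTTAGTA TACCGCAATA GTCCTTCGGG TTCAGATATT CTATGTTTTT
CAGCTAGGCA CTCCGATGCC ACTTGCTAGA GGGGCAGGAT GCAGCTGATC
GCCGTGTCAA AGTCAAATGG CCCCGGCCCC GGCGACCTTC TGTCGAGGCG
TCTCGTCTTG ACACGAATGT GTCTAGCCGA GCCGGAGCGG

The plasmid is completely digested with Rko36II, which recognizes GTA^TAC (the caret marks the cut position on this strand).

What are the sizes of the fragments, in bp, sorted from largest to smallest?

199, 27, 14 bp

Rko36II sites (GTATAC) start at positions 17, 44, 58.
Rko36II cuts after base 3 of each site, so after positions 19, 46, 60.
Circular molecule, 3 cuts → 3 fragments:
  20–46 → 27 bp
  47–60 → 14 bp
  61–240 then 1–19 → 180 + 19 = 199 bp
Sorted largest to smallest: 199, 27, 14 bp.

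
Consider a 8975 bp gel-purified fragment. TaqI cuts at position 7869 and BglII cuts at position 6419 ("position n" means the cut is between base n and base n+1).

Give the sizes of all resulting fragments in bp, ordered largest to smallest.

Combined cut positions (sorted): 6419, 7869.
Linear molecule, 2 cuts → 3 fragments:
  6419 − 0 = 6419 bp
  7869 − 6419 = 1450 bp
  8975 − 7869 = 1106 bp
Sorted largest to smallest: 6419, 1450, 1106 bp.

6419, 1450, 1106 bp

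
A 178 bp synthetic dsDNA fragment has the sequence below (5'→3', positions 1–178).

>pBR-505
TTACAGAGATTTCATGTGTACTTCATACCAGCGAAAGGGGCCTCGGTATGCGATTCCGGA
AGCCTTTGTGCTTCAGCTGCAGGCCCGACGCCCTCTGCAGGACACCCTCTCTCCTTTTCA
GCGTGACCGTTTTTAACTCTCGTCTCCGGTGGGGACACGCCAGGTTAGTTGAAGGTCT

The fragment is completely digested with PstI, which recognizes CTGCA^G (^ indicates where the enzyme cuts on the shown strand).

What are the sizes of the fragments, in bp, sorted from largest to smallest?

PstI sites (CTGCAG) start at positions 77, 95.
PstI cuts after base 5 of each site (before the last base), so after positions 81, 99.
Linear molecule, 2 cuts → 3 fragments:
  1–81 → 81 bp
  82–99 → 18 bp
  100–178 → 79 bp
Sorted largest to smallest: 81, 79, 18 bp.

81, 79, 18 bp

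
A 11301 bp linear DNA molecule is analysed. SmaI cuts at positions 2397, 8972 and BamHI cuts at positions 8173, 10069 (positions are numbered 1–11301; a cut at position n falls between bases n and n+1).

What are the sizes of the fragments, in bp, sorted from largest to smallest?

Combined cut positions (sorted): 2397, 8173, 8972, 10069.
Linear molecule, 4 cuts → 5 fragments:
  2397 − 0 = 2397 bp
  8173 − 2397 = 5776 bp
  8972 − 8173 = 799 bp
  10069 − 8972 = 1097 bp
  11301 − 10069 = 1232 bp
Sorted largest to smallest: 5776, 2397, 1232, 1097, 799 bp.

5776, 2397, 1232, 1097, 799 bp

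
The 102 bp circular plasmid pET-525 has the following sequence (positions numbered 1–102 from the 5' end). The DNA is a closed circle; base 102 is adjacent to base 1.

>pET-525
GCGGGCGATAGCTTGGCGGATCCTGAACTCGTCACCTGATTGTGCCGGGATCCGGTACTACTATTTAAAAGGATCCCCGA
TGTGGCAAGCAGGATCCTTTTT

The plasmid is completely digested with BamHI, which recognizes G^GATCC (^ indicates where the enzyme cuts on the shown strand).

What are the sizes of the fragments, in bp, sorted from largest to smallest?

30, 28, 23, 21 bp

BamHI sites (GGATCC) start at positions 18, 48, 71, 92.
BamHI cuts after the first base of each site, so after positions 18, 48, 71, 92.
Circular molecule, 4 cuts → 4 fragments:
  19–48 → 30 bp
  49–71 → 23 bp
  72–92 → 21 bp
  93–102 then 1–18 → 10 + 18 = 28 bp
Sorted largest to smallest: 30, 28, 23, 21 bp.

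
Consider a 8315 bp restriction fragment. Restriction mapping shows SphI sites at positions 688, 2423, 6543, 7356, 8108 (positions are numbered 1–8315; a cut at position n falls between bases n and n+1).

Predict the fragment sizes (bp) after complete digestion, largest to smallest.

4120, 1735, 813, 752, 688, 207 bp

Linear molecule, 5 cuts → 6 fragments:
  688 − 0 = 688 bp
  2423 − 688 = 1735 bp
  6543 − 2423 = 4120 bp
  7356 − 6543 = 813 bp
  8108 − 7356 = 752 bp
  8315 − 8108 = 207 bp
Sorted largest to smallest: 4120, 1735, 813, 752, 688, 207 bp.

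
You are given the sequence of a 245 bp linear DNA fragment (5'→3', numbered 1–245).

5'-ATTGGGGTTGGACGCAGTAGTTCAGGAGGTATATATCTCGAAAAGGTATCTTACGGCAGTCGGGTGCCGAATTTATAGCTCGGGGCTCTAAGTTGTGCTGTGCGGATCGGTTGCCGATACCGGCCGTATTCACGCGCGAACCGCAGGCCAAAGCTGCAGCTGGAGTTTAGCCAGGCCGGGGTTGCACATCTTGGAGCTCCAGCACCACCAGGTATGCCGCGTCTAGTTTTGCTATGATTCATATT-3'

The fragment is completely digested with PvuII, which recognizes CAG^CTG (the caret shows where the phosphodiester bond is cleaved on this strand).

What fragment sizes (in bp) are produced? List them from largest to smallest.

The PvuII site (CAGCTG) starts at position 157.
PvuII cuts after base 3 of each site, so after position 159.
Linear molecule, 1 cut → 2 fragments:
  1–159 → 159 bp
  160–245 → 86 bp
Sorted largest to smallest: 159, 86 bp.

159, 86 bp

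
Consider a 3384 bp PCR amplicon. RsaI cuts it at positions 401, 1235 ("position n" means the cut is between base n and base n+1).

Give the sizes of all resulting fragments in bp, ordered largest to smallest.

Linear molecule, 2 cuts → 3 fragments:
  401 − 0 = 401 bp
  1235 − 401 = 834 bp
  3384 − 1235 = 2149 bp
Sorted largest to smallest: 2149, 834, 401 bp.

2149, 834, 401 bp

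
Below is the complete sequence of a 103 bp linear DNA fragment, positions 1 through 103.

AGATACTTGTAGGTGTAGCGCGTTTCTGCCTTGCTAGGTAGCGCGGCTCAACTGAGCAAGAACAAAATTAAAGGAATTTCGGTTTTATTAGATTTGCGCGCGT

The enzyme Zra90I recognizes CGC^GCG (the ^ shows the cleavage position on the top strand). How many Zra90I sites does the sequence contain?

CGCGCG occurs starting at position 97.
Zra90I cuts at 1 site.

1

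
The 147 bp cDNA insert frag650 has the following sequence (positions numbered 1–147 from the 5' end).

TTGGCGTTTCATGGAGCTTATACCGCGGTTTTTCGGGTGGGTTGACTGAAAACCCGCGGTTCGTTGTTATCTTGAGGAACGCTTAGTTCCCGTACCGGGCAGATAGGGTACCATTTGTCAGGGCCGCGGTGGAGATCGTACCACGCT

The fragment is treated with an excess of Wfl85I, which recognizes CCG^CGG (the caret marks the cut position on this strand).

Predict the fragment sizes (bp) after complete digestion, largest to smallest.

Wfl85I sites (CCGCGG) start at positions 23, 54, 124.
Wfl85I cuts after base 3 of each site, so after positions 25, 56, 126.
Linear molecule, 3 cuts → 4 fragments:
  1–25 → 25 bp
  26–56 → 31 bp
  57–126 → 70 bp
  127–147 → 21 bp
Sorted largest to smallest: 70, 31, 25, 21 bp.

70, 31, 25, 21 bp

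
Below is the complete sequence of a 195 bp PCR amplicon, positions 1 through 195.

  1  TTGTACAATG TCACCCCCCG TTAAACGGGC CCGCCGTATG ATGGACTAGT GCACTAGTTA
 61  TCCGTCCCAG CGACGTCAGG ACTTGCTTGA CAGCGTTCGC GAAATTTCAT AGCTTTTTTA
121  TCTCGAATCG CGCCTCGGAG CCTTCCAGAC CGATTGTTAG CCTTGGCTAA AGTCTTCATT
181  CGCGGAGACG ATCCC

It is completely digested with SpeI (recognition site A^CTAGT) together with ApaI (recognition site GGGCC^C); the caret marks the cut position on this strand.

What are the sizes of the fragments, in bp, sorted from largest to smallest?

142, 31, 14, 8 bp

SpeI sites (ACTAGT) start at positions 45, 53.
SpeI cuts after the first base of each site, so after positions 45, 53.
The ApaI site (GGGCCC) starts at position 27.
ApaI cuts after base 5 of each site (before the last base), so after position 31.
Combined cut positions: 31, 45, 53.
Linear molecule, 3 cuts → 4 fragments:
  1–31 → 31 bp
  32–45 → 14 bp
  46–53 → 8 bp
  54–195 → 142 bp
Sorted largest to smallest: 142, 31, 14, 8 bp.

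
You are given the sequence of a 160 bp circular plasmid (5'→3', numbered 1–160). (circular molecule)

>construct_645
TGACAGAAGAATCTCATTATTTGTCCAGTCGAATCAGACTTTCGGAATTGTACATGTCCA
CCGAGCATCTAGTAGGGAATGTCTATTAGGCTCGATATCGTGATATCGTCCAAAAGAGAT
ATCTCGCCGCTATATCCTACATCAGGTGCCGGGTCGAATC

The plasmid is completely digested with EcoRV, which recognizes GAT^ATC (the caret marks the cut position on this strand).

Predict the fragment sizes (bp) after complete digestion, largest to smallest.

EcoRV sites (GATATC) start at positions 94, 102, 118.
EcoRV cuts after base 3 of each site, so after positions 96, 104, 120.
Circular molecule, 3 cuts → 3 fragments:
  97–104 → 8 bp
  105–120 → 16 bp
  121–160 then 1–96 → 40 + 96 = 136 bp
Sorted largest to smallest: 136, 16, 8 bp.

136, 16, 8 bp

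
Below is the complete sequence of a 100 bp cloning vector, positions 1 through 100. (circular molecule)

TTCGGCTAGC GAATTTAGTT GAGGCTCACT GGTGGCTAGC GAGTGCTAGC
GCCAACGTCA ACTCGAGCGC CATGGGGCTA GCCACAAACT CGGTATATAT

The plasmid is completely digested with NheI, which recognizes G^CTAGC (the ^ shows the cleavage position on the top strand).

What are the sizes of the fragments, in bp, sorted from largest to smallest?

NheI sites (GCTAGC) start at positions 5, 35, 45, 77.
NheI cuts after the first base of each site, so after positions 5, 35, 45, 77.
Circular molecule, 4 cuts → 4 fragments:
  6–35 → 30 bp
  36–45 → 10 bp
  46–77 → 32 bp
  78–100 then 1–5 → 23 + 5 = 28 bp
Sorted largest to smallest: 32, 30, 28, 10 bp.

32, 30, 28, 10 bp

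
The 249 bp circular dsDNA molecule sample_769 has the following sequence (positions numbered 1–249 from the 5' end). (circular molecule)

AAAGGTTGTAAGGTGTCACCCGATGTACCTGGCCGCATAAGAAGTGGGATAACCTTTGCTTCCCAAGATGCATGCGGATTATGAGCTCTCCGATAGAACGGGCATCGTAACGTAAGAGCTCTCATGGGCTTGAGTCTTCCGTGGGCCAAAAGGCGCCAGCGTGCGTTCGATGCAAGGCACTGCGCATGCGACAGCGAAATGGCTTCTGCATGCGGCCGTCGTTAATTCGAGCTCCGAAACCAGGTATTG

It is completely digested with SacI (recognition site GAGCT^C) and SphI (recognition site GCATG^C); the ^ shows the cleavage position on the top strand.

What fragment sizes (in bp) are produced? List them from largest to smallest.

SacI sites (GAGCTC) start at positions 83, 116, 229.
SacI cuts after base 5 of each site (before the last base), so after positions 87, 120, 233.
SphI sites (GCATGC) start at positions 70, 184, 208.
SphI cuts after base 5 of each site (before the last base), so after positions 74, 188, 212.
Combined cut positions: 74, 87, 120, 188, 212, 233.
Circular molecule, 6 cuts → 6 fragments:
  75–87 → 13 bp
  88–120 → 33 bp
  121–188 → 68 bp
  189–212 → 24 bp
  213–233 → 21 bp
  234–249 then 1–74 → 16 + 74 = 90 bp
Sorted largest to smallest: 90, 68, 33, 24, 21, 13 bp.

90, 68, 33, 24, 21, 13 bp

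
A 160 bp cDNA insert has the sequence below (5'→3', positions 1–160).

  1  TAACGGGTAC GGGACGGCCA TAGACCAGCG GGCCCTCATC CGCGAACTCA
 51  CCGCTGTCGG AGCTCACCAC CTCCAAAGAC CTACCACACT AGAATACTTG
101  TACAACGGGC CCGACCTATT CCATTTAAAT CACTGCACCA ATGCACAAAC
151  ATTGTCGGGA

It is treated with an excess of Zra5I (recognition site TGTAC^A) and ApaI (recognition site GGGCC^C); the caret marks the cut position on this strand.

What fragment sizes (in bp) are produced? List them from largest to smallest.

The Zra5I site (TGTACA) starts at position 99.
Zra5I cuts after base 5 of each site (before the last base), so after position 103.
ApaI sites (GGGCCC) start at positions 30, 107.
ApaI cuts after base 5 of each site (before the last base), so after positions 34, 111.
Combined cut positions: 34, 103, 111.
Linear molecule, 3 cuts → 4 fragments:
  1–34 → 34 bp
  35–103 → 69 bp
  104–111 → 8 bp
  112–160 → 49 bp
Sorted largest to smallest: 69, 49, 34, 8 bp.

69, 49, 34, 8 bp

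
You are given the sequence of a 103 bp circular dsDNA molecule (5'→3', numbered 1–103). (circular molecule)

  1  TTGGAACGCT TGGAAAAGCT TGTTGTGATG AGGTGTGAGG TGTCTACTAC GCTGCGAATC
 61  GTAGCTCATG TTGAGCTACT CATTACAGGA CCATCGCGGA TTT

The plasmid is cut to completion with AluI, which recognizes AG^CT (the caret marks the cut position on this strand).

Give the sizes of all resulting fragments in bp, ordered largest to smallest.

AluI sites (AGCT) start at positions 17, 63, 74.
AluI cuts after base 2 of each site, so after positions 18, 64, 75.
Circular molecule, 3 cuts → 3 fragments:
  19–64 → 46 bp
  65–75 → 11 bp
  76–103 then 1–18 → 28 + 18 = 46 bp
Sorted largest to smallest: 46, 46, 11 bp.

46, 46, 11 bp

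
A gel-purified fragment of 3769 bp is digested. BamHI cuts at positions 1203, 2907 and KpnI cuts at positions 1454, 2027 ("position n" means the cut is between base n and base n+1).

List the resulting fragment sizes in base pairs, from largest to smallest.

1203, 880, 862, 573, 251 bp

Combined cut positions (sorted): 1203, 1454, 2027, 2907.
Linear molecule, 4 cuts → 5 fragments:
  1203 − 0 = 1203 bp
  1454 − 1203 = 251 bp
  2027 − 1454 = 573 bp
  2907 − 2027 = 880 bp
  3769 − 2907 = 862 bp
Sorted largest to smallest: 1203, 880, 862, 573, 251 bp.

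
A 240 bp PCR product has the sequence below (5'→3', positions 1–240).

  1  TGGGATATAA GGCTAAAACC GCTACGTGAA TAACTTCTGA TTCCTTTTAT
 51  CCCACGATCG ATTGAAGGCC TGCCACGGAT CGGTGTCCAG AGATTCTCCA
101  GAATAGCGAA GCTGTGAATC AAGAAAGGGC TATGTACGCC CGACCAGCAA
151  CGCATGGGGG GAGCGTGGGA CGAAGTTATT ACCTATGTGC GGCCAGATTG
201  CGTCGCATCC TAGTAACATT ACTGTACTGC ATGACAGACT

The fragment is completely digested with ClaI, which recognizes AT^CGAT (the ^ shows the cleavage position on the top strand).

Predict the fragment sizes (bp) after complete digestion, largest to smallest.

182, 58 bp

The ClaI site (ATCGAT) starts at position 57.
ClaI cuts after base 2 of each site, so after position 58.
Linear molecule, 1 cut → 2 fragments:
  1–58 → 58 bp
  59–240 → 182 bp
Sorted largest to smallest: 182, 58 bp.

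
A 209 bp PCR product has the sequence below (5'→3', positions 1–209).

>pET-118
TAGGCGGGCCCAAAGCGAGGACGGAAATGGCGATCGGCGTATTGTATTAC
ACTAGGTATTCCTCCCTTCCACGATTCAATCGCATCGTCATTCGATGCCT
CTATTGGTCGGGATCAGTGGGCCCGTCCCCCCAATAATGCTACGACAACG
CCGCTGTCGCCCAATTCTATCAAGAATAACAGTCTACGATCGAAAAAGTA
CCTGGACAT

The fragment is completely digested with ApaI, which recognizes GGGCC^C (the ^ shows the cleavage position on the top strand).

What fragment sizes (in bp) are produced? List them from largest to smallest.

ApaI sites (GGGCCC) start at positions 6, 119.
ApaI cuts after base 5 of each site (before the last base), so after positions 10, 123.
Linear molecule, 2 cuts → 3 fragments:
  1–10 → 10 bp
  11–123 → 113 bp
  124–209 → 86 bp
Sorted largest to smallest: 113, 86, 10 bp.

113, 86, 10 bp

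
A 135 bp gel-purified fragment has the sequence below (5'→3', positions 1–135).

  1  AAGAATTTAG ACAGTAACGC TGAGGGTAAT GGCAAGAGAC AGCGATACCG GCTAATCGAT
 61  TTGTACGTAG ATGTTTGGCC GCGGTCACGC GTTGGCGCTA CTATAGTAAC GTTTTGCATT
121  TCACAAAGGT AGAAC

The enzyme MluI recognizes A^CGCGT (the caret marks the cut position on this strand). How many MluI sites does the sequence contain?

ACGCGT occurs starting at position 87.
MluI cuts at 1 site.

1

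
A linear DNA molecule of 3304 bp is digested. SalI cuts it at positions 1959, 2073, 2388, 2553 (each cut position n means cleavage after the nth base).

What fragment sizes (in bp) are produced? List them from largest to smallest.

1959, 751, 315, 165, 114 bp

Linear molecule, 4 cuts → 5 fragments:
  1959 − 0 = 1959 bp
  2073 − 1959 = 114 bp
  2388 − 2073 = 315 bp
  2553 − 2388 = 165 bp
  3304 − 2553 = 751 bp
Sorted largest to smallest: 1959, 751, 315, 165, 114 bp.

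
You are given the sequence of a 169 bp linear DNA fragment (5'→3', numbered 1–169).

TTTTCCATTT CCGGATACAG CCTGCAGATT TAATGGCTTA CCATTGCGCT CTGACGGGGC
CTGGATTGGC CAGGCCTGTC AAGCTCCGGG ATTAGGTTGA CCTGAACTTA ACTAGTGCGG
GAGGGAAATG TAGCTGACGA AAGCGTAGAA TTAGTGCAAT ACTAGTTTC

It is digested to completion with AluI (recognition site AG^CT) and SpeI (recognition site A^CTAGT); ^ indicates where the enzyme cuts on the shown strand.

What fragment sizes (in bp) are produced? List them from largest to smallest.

AluI sites (AGCT) start at positions 82, 132.
AluI cuts after base 2 of each site, so after positions 83, 133.
SpeI sites (ACTAGT) start at positions 111, 161.
SpeI cuts after the first base of each site, so after positions 111, 161.
Combined cut positions: 83, 111, 133, 161.
Linear molecule, 4 cuts → 5 fragments:
  1–83 → 83 bp
  84–111 → 28 bp
  112–133 → 22 bp
  134–161 → 28 bp
  162–169 → 8 bp
Sorted largest to smallest: 83, 28, 28, 22, 8 bp.

83, 28, 28, 22, 8 bp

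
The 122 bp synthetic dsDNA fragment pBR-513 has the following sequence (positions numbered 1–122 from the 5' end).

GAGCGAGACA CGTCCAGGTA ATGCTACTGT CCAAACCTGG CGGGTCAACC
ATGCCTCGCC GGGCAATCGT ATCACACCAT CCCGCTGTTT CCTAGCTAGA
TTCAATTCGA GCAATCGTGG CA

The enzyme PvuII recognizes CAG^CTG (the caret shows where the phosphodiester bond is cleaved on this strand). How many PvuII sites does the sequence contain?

No occurrence of CAGCTG is present in the sequence.
PvuII does not cut: 0 sites.

0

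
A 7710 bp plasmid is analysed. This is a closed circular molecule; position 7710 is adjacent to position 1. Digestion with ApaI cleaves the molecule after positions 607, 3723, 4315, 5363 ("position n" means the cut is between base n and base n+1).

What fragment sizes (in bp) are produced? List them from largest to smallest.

3116, 2954, 1048, 592 bp

Circular molecule, 4 cuts → 4 fragments:
  3723 − 607 = 3116 bp
  4315 − 3723 = 592 bp
  5363 − 4315 = 1048 bp
  wrap: 7710 − 5363 + 607 = 2954 bp
Sorted largest to smallest: 3116, 2954, 1048, 592 bp.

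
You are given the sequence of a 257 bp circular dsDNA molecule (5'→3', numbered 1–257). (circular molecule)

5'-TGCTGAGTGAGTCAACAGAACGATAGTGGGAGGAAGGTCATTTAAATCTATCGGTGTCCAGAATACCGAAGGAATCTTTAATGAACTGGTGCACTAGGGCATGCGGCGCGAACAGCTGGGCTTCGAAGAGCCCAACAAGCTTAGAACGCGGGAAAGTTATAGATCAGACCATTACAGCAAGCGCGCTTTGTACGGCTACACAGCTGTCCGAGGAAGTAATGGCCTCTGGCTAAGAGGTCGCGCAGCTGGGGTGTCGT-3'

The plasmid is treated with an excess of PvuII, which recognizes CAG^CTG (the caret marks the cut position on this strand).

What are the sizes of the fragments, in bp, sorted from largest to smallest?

127, 88, 42 bp

PvuII sites (CAGCTG) start at positions 113, 201, 243.
PvuII cuts after base 3 of each site, so after positions 115, 203, 245.
Circular molecule, 3 cuts → 3 fragments:
  116–203 → 88 bp
  204–245 → 42 bp
  246–257 then 1–115 → 12 + 115 = 127 bp
Sorted largest to smallest: 127, 88, 42 bp.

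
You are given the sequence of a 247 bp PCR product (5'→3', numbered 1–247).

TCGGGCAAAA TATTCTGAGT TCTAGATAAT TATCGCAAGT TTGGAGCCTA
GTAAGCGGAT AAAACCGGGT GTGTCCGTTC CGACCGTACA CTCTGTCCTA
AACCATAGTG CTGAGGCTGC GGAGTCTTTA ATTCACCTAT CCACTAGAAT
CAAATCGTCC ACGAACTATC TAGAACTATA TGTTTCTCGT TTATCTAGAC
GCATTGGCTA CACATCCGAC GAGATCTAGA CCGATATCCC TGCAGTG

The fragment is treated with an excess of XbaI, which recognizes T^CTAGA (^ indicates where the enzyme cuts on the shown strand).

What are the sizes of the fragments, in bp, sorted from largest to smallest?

XbaI sites (TCTAGA) start at positions 21, 169, 194, 225.
XbaI cuts after the first base of each site, so after positions 21, 169, 194, 225.
Linear molecule, 4 cuts → 5 fragments:
  1–21 → 21 bp
  22–169 → 148 bp
  170–194 → 25 bp
  195–225 → 31 bp
  226–247 → 22 bp
Sorted largest to smallest: 148, 31, 25, 22, 21 bp.

148, 31, 25, 22, 21 bp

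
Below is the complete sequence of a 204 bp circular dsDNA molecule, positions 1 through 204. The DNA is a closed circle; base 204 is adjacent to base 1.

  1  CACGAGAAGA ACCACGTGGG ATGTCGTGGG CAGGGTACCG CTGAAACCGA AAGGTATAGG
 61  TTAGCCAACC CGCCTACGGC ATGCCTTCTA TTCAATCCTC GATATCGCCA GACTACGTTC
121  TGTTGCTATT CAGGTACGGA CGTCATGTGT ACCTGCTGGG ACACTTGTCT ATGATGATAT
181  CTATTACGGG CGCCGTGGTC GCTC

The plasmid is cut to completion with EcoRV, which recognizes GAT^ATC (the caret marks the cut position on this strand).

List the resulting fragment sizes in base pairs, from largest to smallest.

EcoRV sites (GATATC) start at positions 101, 176.
EcoRV cuts after base 3 of each site, so after positions 103, 178.
Circular molecule, 2 cuts → 2 fragments:
  104–178 → 75 bp
  179–204 then 1–103 → 26 + 103 = 129 bp
Sorted largest to smallest: 129, 75 bp.

129, 75 bp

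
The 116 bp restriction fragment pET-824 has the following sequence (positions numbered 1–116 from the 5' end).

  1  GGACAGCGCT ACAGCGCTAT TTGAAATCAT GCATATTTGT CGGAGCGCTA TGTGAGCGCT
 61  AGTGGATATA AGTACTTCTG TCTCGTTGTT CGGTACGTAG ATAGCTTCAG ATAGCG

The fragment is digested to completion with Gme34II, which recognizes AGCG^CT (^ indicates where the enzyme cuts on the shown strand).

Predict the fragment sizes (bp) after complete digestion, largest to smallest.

Gme34II sites (AGCGCT) start at positions 5, 13, 44, 55.
Gme34II cuts after base 4 of each site, so after positions 8, 16, 47, 58.
Linear molecule, 4 cuts → 5 fragments:
  1–8 → 8 bp
  9–16 → 8 bp
  17–47 → 31 bp
  48–58 → 11 bp
  59–116 → 58 bp
Sorted largest to smallest: 58, 31, 11, 8, 8 bp.

58, 31, 11, 8, 8 bp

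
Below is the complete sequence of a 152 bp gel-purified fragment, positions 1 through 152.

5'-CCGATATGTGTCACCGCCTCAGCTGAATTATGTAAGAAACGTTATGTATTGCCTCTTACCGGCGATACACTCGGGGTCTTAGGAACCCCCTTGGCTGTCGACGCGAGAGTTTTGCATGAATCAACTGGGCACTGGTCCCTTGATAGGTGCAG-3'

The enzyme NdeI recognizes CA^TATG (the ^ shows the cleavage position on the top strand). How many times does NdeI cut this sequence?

0

No occurrence of CATATG is present in the sequence.
NdeI does not cut: 0 sites.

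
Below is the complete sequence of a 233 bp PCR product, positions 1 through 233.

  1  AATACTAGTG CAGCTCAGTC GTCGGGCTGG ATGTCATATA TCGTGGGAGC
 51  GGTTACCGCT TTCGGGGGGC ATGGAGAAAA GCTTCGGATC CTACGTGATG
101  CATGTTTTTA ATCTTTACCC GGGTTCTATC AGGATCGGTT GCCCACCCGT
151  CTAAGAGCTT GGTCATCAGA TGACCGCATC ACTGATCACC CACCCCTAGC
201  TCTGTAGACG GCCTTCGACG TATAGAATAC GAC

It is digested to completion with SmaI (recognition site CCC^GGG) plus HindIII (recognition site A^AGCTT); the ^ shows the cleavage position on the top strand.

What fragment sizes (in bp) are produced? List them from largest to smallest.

113, 79, 41 bp

The SmaI site (CCCGGG) starts at position 118.
SmaI cuts after base 3 of each site, so after position 120.
The HindIII site (AAGCTT) starts at position 79.
HindIII cuts after the first base of each site, so after position 79.
Combined cut positions: 79, 120.
Linear molecule, 2 cuts → 3 fragments:
  1–79 → 79 bp
  80–120 → 41 bp
  121–233 → 113 bp
Sorted largest to smallest: 113, 79, 41 bp.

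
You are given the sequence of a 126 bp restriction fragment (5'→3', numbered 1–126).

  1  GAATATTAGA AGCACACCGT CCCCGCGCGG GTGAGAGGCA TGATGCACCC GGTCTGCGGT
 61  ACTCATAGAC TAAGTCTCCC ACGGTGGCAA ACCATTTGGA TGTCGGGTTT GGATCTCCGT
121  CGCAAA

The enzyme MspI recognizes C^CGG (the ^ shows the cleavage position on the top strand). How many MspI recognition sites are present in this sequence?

1

CCGG occurs starting at position 49.
MspI cuts at 1 site.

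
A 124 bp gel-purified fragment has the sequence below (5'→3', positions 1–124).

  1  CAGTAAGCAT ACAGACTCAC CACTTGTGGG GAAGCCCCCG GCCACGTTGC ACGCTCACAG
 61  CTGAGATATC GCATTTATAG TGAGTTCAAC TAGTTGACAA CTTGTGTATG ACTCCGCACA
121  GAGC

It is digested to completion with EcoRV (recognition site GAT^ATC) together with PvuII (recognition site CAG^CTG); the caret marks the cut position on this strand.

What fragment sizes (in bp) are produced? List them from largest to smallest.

60, 57, 7 bp

The EcoRV site (GATATC) starts at position 65.
EcoRV cuts after base 3 of each site, so after position 67.
The PvuII site (CAGCTG) starts at position 58.
PvuII cuts after base 3 of each site, so after position 60.
Combined cut positions: 60, 67.
Linear molecule, 2 cuts → 3 fragments:
  1–60 → 60 bp
  61–67 → 7 bp
  68–124 → 57 bp
Sorted largest to smallest: 60, 57, 7 bp.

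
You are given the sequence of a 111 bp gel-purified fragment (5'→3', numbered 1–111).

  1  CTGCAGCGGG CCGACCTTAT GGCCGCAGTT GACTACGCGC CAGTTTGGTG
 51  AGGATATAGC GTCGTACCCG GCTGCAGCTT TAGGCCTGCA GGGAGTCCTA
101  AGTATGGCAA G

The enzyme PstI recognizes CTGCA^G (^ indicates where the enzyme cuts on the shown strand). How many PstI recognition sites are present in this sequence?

3

CTGCAG occurs starting at positions 1, 72, 86.
PstI cuts at 3 sites.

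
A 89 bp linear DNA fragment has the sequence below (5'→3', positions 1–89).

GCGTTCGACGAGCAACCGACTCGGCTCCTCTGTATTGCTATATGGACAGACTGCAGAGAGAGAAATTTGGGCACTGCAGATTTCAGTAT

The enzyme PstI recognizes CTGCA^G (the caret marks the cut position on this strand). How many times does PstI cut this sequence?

2

CTGCAG occurs starting at positions 51, 74.
PstI cuts at 2 sites.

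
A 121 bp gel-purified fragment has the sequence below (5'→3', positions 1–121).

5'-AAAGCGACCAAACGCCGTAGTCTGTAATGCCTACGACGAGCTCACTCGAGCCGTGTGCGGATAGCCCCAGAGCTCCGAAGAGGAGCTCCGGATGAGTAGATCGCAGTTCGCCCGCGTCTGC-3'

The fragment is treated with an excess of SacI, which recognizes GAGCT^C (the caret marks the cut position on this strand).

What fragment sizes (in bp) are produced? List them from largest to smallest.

42, 34, 32, 13 bp

SacI sites (GAGCTC) start at positions 38, 70, 83.
SacI cuts after base 5 of each site (before the last base), so after positions 42, 74, 87.
Linear molecule, 3 cuts → 4 fragments:
  1–42 → 42 bp
  43–74 → 32 bp
  75–87 → 13 bp
  88–121 → 34 bp
Sorted largest to smallest: 42, 34, 32, 13 bp.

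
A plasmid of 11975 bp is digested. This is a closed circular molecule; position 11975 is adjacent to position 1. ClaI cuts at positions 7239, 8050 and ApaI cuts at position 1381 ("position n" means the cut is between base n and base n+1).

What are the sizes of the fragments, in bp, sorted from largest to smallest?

Combined cut positions (sorted): 1381, 7239, 8050.
Circular molecule, 3 cuts → 3 fragments:
  7239 − 1381 = 5858 bp
  8050 − 7239 = 811 bp
  wrap: 11975 − 8050 + 1381 = 5306 bp
Sorted largest to smallest: 5858, 5306, 811 bp.

5858, 5306, 811 bp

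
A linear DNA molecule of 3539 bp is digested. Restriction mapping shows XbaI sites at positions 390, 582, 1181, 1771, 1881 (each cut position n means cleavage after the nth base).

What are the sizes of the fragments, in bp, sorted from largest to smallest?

1658, 599, 590, 390, 192, 110 bp

Linear molecule, 5 cuts → 6 fragments:
  390 − 0 = 390 bp
  582 − 390 = 192 bp
  1181 − 582 = 599 bp
  1771 − 1181 = 590 bp
  1881 − 1771 = 110 bp
  3539 − 1881 = 1658 bp
Sorted largest to smallest: 1658, 599, 590, 390, 192, 110 bp.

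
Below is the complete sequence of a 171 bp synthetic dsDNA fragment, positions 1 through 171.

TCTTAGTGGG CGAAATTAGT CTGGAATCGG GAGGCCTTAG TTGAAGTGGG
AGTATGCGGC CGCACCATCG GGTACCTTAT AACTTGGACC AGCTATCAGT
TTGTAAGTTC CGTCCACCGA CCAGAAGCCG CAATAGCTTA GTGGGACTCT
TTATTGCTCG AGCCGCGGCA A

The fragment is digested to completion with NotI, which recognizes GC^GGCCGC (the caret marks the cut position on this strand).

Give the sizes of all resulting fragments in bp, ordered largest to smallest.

The NotI site (GCGGCCGC) starts at position 56.
NotI cuts after base 2 of each site, so after position 57.
Linear molecule, 1 cut → 2 fragments:
  1–57 → 57 bp
  58–171 → 114 bp
Sorted largest to smallest: 114, 57 bp.

114, 57 bp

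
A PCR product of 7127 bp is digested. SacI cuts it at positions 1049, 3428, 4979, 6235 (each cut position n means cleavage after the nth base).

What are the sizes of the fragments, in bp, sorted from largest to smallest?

2379, 1551, 1256, 1049, 892 bp

Linear molecule, 4 cuts → 5 fragments:
  1049 − 0 = 1049 bp
  3428 − 1049 = 2379 bp
  4979 − 3428 = 1551 bp
  6235 − 4979 = 1256 bp
  7127 − 6235 = 892 bp
Sorted largest to smallest: 2379, 1551, 1256, 1049, 892 bp.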